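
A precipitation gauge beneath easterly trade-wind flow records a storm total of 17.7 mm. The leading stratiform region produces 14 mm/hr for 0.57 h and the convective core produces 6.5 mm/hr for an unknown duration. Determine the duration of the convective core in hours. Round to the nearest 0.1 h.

Known phases: 14 × 0.57 = 7.98 mm.
Remaining depth = 17.7 − 7.98 = 9.72 mm.
Duration = 9.72 / 6.5 = 1.5 h.

duration ≈ 1.5 h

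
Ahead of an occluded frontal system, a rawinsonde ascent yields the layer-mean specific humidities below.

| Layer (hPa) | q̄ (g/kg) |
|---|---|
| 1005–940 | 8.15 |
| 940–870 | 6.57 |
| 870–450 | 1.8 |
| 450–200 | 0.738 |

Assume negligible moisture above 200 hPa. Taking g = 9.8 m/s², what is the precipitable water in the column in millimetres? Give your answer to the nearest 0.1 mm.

PW ≈ 19.7 mm

Precipitable water is the column-integrated vapour mass per unit area: PW = (1/g) Σ q̄ Δp, with q in kg/kg and Δp in Pa (1 kg/m² of water = 1 mm).
Layer 1005–940 hPa: Δp = 65 hPa = 6500 Pa, q̄ = 0.00815 kg/kg → 0.00815 × 6500 / 9.8 = 5.41 mm
Layer 940–870 hPa: Δp = 70 hPa = 7000 Pa, q̄ = 0.00657 kg/kg → 0.00657 × 7000 / 9.8 = 4.69 mm
Layer 870–450 hPa: Δp = 420 hPa = 42000 Pa, q̄ = 0.0018 kg/kg → 0.0018 × 42000 / 9.8 = 7.71 mm
Layer 450–200 hPa: Δp = 250 hPa = 25000 Pa, q̄ = 0.000738 kg/kg → 0.000738 × 25000 / 9.8 = 1.88 mm
PW = 5.41 + 4.69 + 7.71 + 1.88 = 19.69 ≈ 19.7 mm.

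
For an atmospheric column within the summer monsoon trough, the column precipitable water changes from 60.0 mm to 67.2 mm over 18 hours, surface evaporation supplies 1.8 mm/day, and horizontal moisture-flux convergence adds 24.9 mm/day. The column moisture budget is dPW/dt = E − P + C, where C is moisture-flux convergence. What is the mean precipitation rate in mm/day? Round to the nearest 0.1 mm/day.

P ≈ 17.1 mm/day

dPW/dt = (67.2 − 60.0) mm / (18/24 day) = +9.600 mm/day.
P = E + C − dPW/dt = 1.8 + (24.9) − (+9.600) = 17.1 mm/day.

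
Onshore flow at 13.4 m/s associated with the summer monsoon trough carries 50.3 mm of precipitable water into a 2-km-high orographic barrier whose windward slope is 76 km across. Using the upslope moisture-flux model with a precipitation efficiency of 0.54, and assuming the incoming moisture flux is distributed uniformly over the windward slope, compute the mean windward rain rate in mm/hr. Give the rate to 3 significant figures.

R ≈ 17.2 mm/hr

Incoming column moisture flux per unit ridge length: F = V × PW = 13.4 × 50.3 = 674.02 mm·m/s.
Spread over the 76 km slope with efficiency ε = 0.54: R = ε·F/W = 0.54 × 674.02 / 76000 m = 4.789e-03 mm/s.
R = 4.789e-03 × 3600 = 17.2 mm/hr.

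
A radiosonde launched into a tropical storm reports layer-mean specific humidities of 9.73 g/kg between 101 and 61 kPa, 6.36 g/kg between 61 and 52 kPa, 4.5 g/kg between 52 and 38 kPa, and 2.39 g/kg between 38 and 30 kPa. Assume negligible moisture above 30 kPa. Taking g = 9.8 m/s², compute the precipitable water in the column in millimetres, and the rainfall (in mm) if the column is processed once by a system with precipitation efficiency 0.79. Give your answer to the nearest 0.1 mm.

PW ≈ 53.9 mm; rainfall ≈ 42.6 mm

Precipitable water is the column-integrated vapour mass per unit area: PW = (1/g) Σ q̄ Δp, with q in kg/kg and Δp in Pa (1 kg/m² of water = 1 mm).
Layer 101–61 kPa: Δp = 400 hPa = 40000 Pa, q̄ = 0.00973 kg/kg → 0.00973 × 40000 / 9.8 = 39.71 mm
Layer 61–52 kPa: Δp = 90 hPa = 9000 Pa, q̄ = 0.00636 kg/kg → 0.00636 × 9000 / 9.8 = 5.84 mm
Layer 52–38 kPa: Δp = 140 hPa = 14000 Pa, q̄ = 0.0045 kg/kg → 0.0045 × 14000 / 9.8 = 6.43 mm
Layer 38–30 kPa: Δp = 80 hPa = 8000 Pa, q̄ = 0.00239 kg/kg → 0.00239 × 8000 / 9.8 = 1.95 mm
PW = 39.71 + 5.84 + 6.43 + 1.95 = 53.93 ≈ 53.9 mm.
Rainfall = ε × PW = 0.79 × 53.9 = 42.6 mm.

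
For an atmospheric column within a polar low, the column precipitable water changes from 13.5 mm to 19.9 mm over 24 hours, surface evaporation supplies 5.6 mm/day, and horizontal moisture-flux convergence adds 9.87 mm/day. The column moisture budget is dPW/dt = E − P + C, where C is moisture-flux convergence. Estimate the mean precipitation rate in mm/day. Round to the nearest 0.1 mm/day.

P ≈ 9.1 mm/day

dPW/dt = (19.9 − 13.5) mm / (24/24 day) = +6.400 mm/day.
P = E + C − dPW/dt = 5.6 + (9.87) − (+6.400) = 9.1 mm/day.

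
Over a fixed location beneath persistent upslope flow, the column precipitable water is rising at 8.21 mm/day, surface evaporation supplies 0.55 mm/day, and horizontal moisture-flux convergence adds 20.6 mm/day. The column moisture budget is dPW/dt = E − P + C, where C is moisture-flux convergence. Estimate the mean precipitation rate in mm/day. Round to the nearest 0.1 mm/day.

P ≈ 12.9 mm/day

dPW/dt = +8.21 mm/day.
P = E + C − dPW/dt = 0.55 + (20.6) − (+8.21) = 12.9 mm/day.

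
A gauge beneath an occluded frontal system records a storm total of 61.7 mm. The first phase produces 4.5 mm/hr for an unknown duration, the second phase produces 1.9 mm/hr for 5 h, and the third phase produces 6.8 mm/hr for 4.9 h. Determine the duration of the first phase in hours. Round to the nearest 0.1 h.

duration ≈ 4.2 h

Known phases: 1.9 × 5 + 6.8 × 4.9 = 9.5 + 33.32 = 42.82 mm.
Remaining depth = 61.7 − 42.82 = 18.88 mm.
Duration = 18.88 / 4.5 = 4.2 h.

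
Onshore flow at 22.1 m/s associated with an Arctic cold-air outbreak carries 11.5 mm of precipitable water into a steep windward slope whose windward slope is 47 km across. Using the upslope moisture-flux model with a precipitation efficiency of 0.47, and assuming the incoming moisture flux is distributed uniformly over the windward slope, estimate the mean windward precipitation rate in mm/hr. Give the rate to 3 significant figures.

R ≈ 9.15 mm/hr

Incoming column moisture flux per unit ridge length: F = V × PW = 22.1 × 11.5 = 254.15 mm·m/s.
Spread over the 47 km slope with efficiency ε = 0.47: R = ε·F/W = 0.47 × 254.15 / 47000 m = 2.541e-03 mm/s.
R = 2.541e-03 × 3600 = 9.15 mm/hr.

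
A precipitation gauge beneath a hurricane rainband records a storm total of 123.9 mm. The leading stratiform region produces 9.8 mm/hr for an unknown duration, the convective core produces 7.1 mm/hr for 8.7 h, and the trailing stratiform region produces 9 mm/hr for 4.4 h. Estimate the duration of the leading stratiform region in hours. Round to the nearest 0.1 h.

duration ≈ 2.3 h

Known phases: 7.1 × 8.7 + 9 × 4.4 = 61.77 + 39.6 = 101.37 mm.
Remaining depth = 123.9 − 101.37 = 22.53 mm.
Duration = 22.53 / 9.8 = 2.3 h.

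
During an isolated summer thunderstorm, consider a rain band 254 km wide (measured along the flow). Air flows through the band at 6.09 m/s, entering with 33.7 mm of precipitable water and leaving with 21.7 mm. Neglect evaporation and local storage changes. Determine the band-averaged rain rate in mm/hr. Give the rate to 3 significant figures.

Column moisture flux per unit crosswind length is F = V × PW.
Inflow: F_in = 6.09 × 33.7 = 205.233 mm·m/s
Outflow: F_out = 6.09 × 21.7 = 132.153 mm·m/s
Steady-state rate R = (F_in − F_out)/L = (205.233 − 132.153) / 254000 m = 2.877e-04 mm/s.
R = 2.877e-04 × 3600 = 1.04 mm/hr.

R ≈ 1.04 mm/hr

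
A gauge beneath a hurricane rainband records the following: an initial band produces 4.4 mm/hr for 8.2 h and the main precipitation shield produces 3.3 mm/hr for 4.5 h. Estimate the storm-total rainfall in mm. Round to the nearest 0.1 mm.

Total = Σ Rᵢ Δtᵢ = 4.4 × 8.2 + 3.3 × 4.5
      = 36.08 + 14.85 = 50.9 mm.

total ≈ 50.9 mm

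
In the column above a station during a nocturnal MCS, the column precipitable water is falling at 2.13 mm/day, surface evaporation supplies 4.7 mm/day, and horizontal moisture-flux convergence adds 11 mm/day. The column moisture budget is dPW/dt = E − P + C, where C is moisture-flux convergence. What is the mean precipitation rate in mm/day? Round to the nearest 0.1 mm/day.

P ≈ 17.8 mm/day

dPW/dt = -2.13 mm/day.
P = E + C − dPW/dt = 4.7 + (11) − (-2.13) = 17.8 mm/day.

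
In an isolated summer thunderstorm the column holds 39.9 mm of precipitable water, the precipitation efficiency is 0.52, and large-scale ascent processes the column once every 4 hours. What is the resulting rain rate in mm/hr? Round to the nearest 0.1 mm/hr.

R ≈ 5.2 mm/hr

Each overturning extracts ε × PW = 0.52 × 39.9 = 20.748 mm.
Rate = ε·PW / τ = 20.748 / 4 h = 5.2 mm/hr.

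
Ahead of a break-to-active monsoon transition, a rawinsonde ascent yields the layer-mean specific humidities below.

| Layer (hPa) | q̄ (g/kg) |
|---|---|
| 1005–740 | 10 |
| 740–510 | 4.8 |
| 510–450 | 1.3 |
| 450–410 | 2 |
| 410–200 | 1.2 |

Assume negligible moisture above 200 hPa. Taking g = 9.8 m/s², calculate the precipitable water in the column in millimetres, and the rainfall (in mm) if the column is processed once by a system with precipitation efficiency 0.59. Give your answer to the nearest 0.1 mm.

PW ≈ 42.5 mm; rainfall ≈ 25.1 mm

Precipitable water is the column-integrated vapour mass per unit area: PW = (1/g) Σ q̄ Δp, with q in kg/kg and Δp in Pa (1 kg/m² of water = 1 mm).
Layer 1005–740 hPa: Δp = 265 hPa = 26500 Pa, q̄ = 0.01 kg/kg → 0.01 × 26500 / 9.8 = 27.04 mm
Layer 740–510 hPa: Δp = 230 hPa = 23000 Pa, q̄ = 0.0048 kg/kg → 0.0048 × 23000 / 9.8 = 11.27 mm
Layer 510–450 hPa: Δp = 60 hPa = 6000 Pa, q̄ = 0.0013 kg/kg → 0.0013 × 6000 / 9.8 = 0.80 mm
Layer 450–410 hPa: Δp = 40 hPa = 4000 Pa, q̄ = 0.002 kg/kg → 0.002 × 4000 / 9.8 = 0.82 mm
Layer 410–200 hPa: Δp = 210 hPa = 21000 Pa, q̄ = 0.0012 kg/kg → 0.0012 × 21000 / 9.8 = 2.57 mm
PW = 27.04 + 11.27 + 0.80 + 0.82 + 2.57 = 42.50 ≈ 42.5 mm.
Rainfall = ε × PW = 0.59 × 42.5 = 25.1 mm.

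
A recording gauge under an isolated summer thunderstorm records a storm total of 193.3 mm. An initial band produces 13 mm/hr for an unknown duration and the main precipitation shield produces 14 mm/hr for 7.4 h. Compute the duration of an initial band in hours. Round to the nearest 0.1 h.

duration ≈ 6.9 h

Known phases: 14 × 7.4 = 103.6 mm.
Remaining depth = 193.3 − 103.6 = 89.7 mm.
Duration = 89.7 / 13 = 6.9 h.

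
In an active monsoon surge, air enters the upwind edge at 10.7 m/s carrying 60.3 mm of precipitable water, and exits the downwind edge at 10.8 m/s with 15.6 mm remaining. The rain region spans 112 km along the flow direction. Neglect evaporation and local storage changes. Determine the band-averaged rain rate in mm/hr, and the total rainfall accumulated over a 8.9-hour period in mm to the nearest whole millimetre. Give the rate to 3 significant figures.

R ≈ 15.3 mm/hr; total ≈ 136 mm

Column moisture flux per unit crosswind length is F = V × PW.
Inflow: F_in = 10.7 × 60.3 = 645.21 mm·m/s
Outflow: F_out = 10.8 × 15.6 = 168.48 mm·m/s
Steady-state rate R = (F_in − F_out)/L = (645.21 − 168.48) / 112000 m = 4.257e-03 mm/s.
R = 4.257e-03 × 3600 = 15.3 mm/hr.
Over 8.9 h: total = 15.3 × 8.9 = 136.17 ≈ 136 mm.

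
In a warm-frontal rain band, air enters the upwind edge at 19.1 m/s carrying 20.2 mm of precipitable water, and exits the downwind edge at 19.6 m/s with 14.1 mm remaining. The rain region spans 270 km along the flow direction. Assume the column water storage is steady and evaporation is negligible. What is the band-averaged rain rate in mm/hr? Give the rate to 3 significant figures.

Column moisture flux per unit crosswind length is F = V × PW.
Inflow: F_in = 19.1 × 20.2 = 385.82 mm·m/s
Outflow: F_out = 19.6 × 14.1 = 276.36 mm·m/s
Steady-state rate R = (F_in − F_out)/L = (385.82 − 276.36) / 270000 m = 4.054e-04 mm/s.
R = 4.054e-04 × 3600 = 1.46 mm/hr.

R ≈ 1.46 mm/hr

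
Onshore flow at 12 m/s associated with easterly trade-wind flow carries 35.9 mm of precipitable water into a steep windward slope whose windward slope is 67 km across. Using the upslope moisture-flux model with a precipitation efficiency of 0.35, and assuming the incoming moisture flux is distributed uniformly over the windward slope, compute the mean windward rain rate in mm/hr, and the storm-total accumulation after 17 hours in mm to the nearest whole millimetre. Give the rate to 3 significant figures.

R ≈ 8.10 mm/hr; total ≈ 138 mm

Incoming column moisture flux per unit ridge length: F = V × PW = 12 × 35.9 = 430.8 mm·m/s.
Spread over the 67 km slope with efficiency ε = 0.35: R = ε·F/W = 0.35 × 430.8 / 67000 m = 2.250e-03 mm/s.
R = 2.250e-03 × 3600 = 8.10 mm/hr.
Over 17 h: total = 8.10 × 17 = 137.7 ≈ 138 mm.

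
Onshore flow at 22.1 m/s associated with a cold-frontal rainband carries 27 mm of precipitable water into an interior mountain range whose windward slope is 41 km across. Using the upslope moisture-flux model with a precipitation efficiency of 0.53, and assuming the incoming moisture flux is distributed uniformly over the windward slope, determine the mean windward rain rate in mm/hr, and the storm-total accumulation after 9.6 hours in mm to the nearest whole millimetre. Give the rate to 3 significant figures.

R ≈ 27.8 mm/hr; total ≈ 267 mm

Incoming column moisture flux per unit ridge length: F = V × PW = 22.1 × 27 = 596.7 mm·m/s.
Spread over the 41 km slope with efficiency ε = 0.53: R = ε·F/W = 0.53 × 596.7 / 41000 m = 7.713e-03 mm/s.
R = 7.713e-03 × 3600 = 27.8 mm/hr.
Over 9.6 h: total = 27.8 × 9.6 = 266.88 ≈ 267 mm.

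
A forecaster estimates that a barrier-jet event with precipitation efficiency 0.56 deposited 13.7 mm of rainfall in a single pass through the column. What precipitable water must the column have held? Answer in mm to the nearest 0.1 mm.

PW = rainfall / ε = 13.7 / 0.56 = 24.5 mm.

PW ≈ 24.5 mm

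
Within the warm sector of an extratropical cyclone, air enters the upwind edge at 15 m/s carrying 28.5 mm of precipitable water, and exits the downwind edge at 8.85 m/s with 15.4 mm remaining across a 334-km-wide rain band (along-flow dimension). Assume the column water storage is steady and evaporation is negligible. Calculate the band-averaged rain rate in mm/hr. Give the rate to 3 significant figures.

R ≈ 3.14 mm/hr

Column moisture flux per unit crosswind length is F = V × PW.
Inflow: F_in = 15 × 28.5 = 427.5 mm·m/s
Outflow: F_out = 8.85 × 15.4 = 136.29 mm·m/s
Steady-state rate R = (F_in − F_out)/L = (427.5 − 136.29) / 334000 m = 8.719e-04 mm/s.
R = 8.719e-04 × 3600 = 3.14 mm/hr.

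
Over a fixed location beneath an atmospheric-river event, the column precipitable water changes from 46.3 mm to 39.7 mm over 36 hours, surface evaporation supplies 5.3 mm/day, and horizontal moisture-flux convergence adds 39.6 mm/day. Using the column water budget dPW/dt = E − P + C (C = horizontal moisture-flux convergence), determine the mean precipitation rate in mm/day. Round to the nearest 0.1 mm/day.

P ≈ 49.3 mm/day

dPW/dt = (39.7 − 46.3) mm / (36/24 day) = -4.400 mm/day.
P = E + C − dPW/dt = 5.3 + (39.6) − (-4.400) = 49.3 mm/day.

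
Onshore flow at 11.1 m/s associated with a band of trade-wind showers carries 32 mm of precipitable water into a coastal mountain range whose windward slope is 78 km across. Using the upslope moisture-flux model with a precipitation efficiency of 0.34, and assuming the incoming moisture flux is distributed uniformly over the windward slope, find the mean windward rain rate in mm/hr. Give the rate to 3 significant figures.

Incoming column moisture flux per unit ridge length: F = V × PW = 11.1 × 32 = 355.2 mm·m/s.
Spread over the 78 km slope with efficiency ε = 0.34: R = ε·F/W = 0.34 × 355.2 / 78000 m = 1.548e-03 mm/s.
R = 1.548e-03 × 3600 = 5.57 mm/hr.

R ≈ 5.57 mm/hr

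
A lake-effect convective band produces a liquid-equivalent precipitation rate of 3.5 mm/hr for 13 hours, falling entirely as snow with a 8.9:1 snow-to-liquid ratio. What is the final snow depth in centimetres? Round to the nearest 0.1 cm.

snow depth ≈ 40.5 cm

Liquid-equivalent depth = 3.5 × 13 = 45.5 mm.
Snow depth = 45.5 mm × 8.9 = 404.95 mm = 40.5 cm.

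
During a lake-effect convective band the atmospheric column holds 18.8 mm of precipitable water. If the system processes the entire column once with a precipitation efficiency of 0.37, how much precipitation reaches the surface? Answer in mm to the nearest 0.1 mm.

precipitation ≈ 7.0 mm

Precipitation = ε × PW = 0.37 × 18.8 = 7.0 mm.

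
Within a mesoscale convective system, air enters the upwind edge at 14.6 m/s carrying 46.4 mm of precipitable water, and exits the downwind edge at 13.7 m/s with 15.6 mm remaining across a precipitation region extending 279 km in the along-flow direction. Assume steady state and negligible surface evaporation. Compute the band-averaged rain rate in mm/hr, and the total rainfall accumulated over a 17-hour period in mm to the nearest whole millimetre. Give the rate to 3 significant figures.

R ≈ 5.98 mm/hr; total ≈ 102 mm

Column moisture flux per unit crosswind length is F = V × PW.
Inflow: F_in = 14.6 × 46.4 = 677.44 mm·m/s
Outflow: F_out = 13.7 × 15.6 = 213.72 mm·m/s
Steady-state rate R = (F_in − F_out)/L = (677.44 − 213.72) / 279000 m = 1.662e-03 mm/s.
R = 1.662e-03 × 3600 = 5.98 mm/hr.
Over 17 h: total = 5.98 × 17 = 101.66 ≈ 102 mm.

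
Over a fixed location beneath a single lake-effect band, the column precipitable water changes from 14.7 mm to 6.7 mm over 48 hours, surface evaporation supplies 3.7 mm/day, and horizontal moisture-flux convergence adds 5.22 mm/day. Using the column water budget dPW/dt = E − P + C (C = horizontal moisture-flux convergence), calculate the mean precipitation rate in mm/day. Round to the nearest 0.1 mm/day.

P ≈ 12.9 mm/day

dPW/dt = (6.7 − 14.7) mm / (48/24 day) = -4.000 mm/day.
P = E + C − dPW/dt = 3.7 + (5.22) − (-4.000) = 12.9 mm/day.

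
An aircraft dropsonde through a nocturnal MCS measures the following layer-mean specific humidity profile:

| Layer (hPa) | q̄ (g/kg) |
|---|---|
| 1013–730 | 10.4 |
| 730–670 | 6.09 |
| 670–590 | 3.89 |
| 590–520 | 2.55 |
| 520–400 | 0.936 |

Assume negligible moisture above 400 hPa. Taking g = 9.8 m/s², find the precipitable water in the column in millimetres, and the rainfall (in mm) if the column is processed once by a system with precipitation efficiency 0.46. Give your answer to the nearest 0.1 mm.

Precipitable water is the column-integrated vapour mass per unit area: PW = (1/g) Σ q̄ Δp, with q in kg/kg and Δp in Pa (1 kg/m² of water = 1 mm).
Layer 1013–730 hPa: Δp = 283 hPa = 28300 Pa, q̄ = 0.0104 kg/kg → 0.0104 × 28300 / 9.8 = 30.03 mm
Layer 730–670 hPa: Δp = 60 hPa = 6000 Pa, q̄ = 0.00609 kg/kg → 0.00609 × 6000 / 9.8 = 3.73 mm
Layer 670–590 hPa: Δp = 80 hPa = 8000 Pa, q̄ = 0.00389 kg/kg → 0.00389 × 8000 / 9.8 = 3.18 mm
Layer 590–520 hPa: Δp = 70 hPa = 7000 Pa, q̄ = 0.00255 kg/kg → 0.00255 × 7000 / 9.8 = 1.82 mm
Layer 520–400 hPa: Δp = 120 hPa = 12000 Pa, q̄ = 0.000936 kg/kg → 0.000936 × 12000 / 9.8 = 1.15 mm
PW = 30.03 + 3.73 + 3.18 + 1.82 + 1.15 = 39.91 ≈ 39.9 mm.
Rainfall = ε × PW = 0.46 × 39.9 = 18.4 mm.

PW ≈ 39.9 mm; rainfall ≈ 18.4 mm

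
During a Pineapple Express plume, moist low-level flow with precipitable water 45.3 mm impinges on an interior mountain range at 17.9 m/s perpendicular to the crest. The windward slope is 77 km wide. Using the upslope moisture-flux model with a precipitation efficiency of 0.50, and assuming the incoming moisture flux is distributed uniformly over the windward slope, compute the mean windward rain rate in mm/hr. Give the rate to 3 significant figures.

Incoming column moisture flux per unit ridge length: F = V × PW = 17.9 × 45.3 = 810.87 mm·m/s.
Spread over the 77 km slope with efficiency ε = 0.50: R = ε·F/W = 0.50 × 810.87 / 77000 m = 5.265e-03 mm/s.
R = 5.265e-03 × 3600 = 19.0 mm/hr.

R ≈ 19.0 mm/hr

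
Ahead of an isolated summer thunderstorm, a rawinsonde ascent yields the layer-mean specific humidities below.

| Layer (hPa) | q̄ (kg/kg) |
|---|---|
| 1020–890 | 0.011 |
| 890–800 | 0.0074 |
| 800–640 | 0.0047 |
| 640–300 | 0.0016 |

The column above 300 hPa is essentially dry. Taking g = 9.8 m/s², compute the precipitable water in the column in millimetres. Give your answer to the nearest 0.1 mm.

Precipitable water is the column-integrated vapour mass per unit area: PW = (1/g) Σ q̄ Δp, with q in kg/kg and Δp in Pa (1 kg/m² of water = 1 mm).
Layer 1020–890 hPa: Δp = 130 hPa = 13000 Pa, q̄ = 0.011 kg/kg → 0.011 × 13000 / 9.8 = 14.59 mm
Layer 890–800 hPa: Δp = 90 hPa = 9000 Pa, q̄ = 0.0074 kg/kg → 0.0074 × 9000 / 9.8 = 6.80 mm
Layer 800–640 hPa: Δp = 160 hPa = 16000 Pa, q̄ = 0.0047 kg/kg → 0.0047 × 16000 / 9.8 = 7.67 mm
Layer 640–300 hPa: Δp = 340 hPa = 34000 Pa, q̄ = 0.0016 kg/kg → 0.0016 × 34000 / 9.8 = 5.55 mm
PW = 14.59 + 6.80 + 7.67 + 5.55 = 34.61 ≈ 34.6 mm.

PW ≈ 34.6 mm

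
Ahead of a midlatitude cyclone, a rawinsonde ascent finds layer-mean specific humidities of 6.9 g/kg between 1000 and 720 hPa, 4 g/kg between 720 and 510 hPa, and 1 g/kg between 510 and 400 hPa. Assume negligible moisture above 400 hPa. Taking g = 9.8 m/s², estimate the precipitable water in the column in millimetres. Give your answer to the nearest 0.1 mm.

PW ≈ 29.4 mm

Precipitable water is the column-integrated vapour mass per unit area: PW = (1/g) Σ q̄ Δp, with q in kg/kg and Δp in Pa (1 kg/m² of water = 1 mm).
Layer 1000–720 hPa: Δp = 280 hPa = 28000 Pa, q̄ = 0.0069 kg/kg → 0.0069 × 28000 / 9.8 = 19.71 mm
Layer 720–510 hPa: Δp = 210 hPa = 21000 Pa, q̄ = 0.004 kg/kg → 0.004 × 21000 / 9.8 = 8.57 mm
Layer 510–400 hPa: Δp = 110 hPa = 11000 Pa, q̄ = 0.001 kg/kg → 0.001 × 11000 / 9.8 = 1.12 mm
PW = 19.71 + 8.57 + 1.12 = 29.40 ≈ 29.4 mm.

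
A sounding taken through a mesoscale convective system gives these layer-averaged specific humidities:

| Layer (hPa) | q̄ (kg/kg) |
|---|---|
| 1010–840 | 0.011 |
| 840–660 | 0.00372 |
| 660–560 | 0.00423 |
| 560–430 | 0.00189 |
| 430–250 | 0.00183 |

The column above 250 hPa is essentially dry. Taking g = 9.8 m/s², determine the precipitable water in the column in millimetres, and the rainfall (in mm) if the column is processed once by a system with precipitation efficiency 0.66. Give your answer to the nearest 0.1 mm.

PW ≈ 36.1 mm; rainfall ≈ 23.8 mm

Precipitable water is the column-integrated vapour mass per unit area: PW = (1/g) Σ q̄ Δp, with q in kg/kg and Δp in Pa (1 kg/m² of water = 1 mm).
Layer 1010–840 hPa: Δp = 170 hPa = 17000 Pa, q̄ = 0.011 kg/kg → 0.011 × 17000 / 9.8 = 19.08 mm
Layer 840–660 hPa: Δp = 180 hPa = 18000 Pa, q̄ = 0.00372 kg/kg → 0.00372 × 18000 / 9.8 = 6.83 mm
Layer 660–560 hPa: Δp = 100 hPa = 10000 Pa, q̄ = 0.00423 kg/kg → 0.00423 × 10000 / 9.8 = 4.32 mm
Layer 560–430 hPa: Δp = 130 hPa = 13000 Pa, q̄ = 0.00189 kg/kg → 0.00189 × 13000 / 9.8 = 2.51 mm
Layer 430–250 hPa: Δp = 180 hPa = 18000 Pa, q̄ = 0.00183 kg/kg → 0.00183 × 18000 / 9.8 = 3.36 mm
PW = 19.08 + 6.83 + 4.32 + 2.51 + 3.36 = 36.10 ≈ 36.1 mm.
Rainfall = ε × PW = 0.66 × 36.1 = 23.8 mm.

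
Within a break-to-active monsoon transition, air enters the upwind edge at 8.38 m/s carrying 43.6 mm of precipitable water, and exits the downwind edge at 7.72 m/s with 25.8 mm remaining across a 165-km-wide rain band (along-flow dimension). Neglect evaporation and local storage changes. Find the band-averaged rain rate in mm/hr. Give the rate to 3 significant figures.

Column moisture flux per unit crosswind length is F = V × PW.
Inflow: F_in = 8.38 × 43.6 = 365.368 mm·m/s
Outflow: F_out = 7.72 × 25.8 = 199.176 mm·m/s
Steady-state rate R = (F_in − F_out)/L = (365.368 − 199.176) / 165000 m = 1.007e-03 mm/s.
R = 1.007e-03 × 3600 = 3.63 mm/hr.

R ≈ 3.63 mm/hr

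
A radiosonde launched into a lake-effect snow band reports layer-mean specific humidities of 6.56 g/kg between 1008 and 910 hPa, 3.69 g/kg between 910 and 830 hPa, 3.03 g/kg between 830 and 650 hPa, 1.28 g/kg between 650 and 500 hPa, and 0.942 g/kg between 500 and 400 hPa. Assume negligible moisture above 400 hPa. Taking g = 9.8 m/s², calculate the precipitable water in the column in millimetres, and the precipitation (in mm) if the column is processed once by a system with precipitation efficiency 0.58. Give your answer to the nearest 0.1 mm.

Precipitable water is the column-integrated vapour mass per unit area: PW = (1/g) Σ q̄ Δp, with q in kg/kg and Δp in Pa (1 kg/m² of water = 1 mm).
Layer 1008–910 hPa: Δp = 98 hPa = 9800 Pa, q̄ = 0.00656 kg/kg → 0.00656 × 9800 / 9.8 = 6.56 mm
Layer 910–830 hPa: Δp = 80 hPa = 8000 Pa, q̄ = 0.00369 kg/kg → 0.00369 × 8000 / 9.8 = 3.01 mm
Layer 830–650 hPa: Δp = 180 hPa = 18000 Pa, q̄ = 0.00303 kg/kg → 0.00303 × 18000 / 9.8 = 5.57 mm
Layer 650–500 hPa: Δp = 150 hPa = 15000 Pa, q̄ = 0.00128 kg/kg → 0.00128 × 15000 / 9.8 = 1.96 mm
Layer 500–400 hPa: Δp = 100 hPa = 10000 Pa, q̄ = 0.000942 kg/kg → 0.000942 × 10000 / 9.8 = 0.96 mm
PW = 6.56 + 3.01 + 5.57 + 1.96 + 0.96 = 18.06 ≈ 18.1 mm.
Precipitation = ε × PW = 0.58 × 18.1 = 10.5 mm.

PW ≈ 18.1 mm; precipitation ≈ 10.5 mm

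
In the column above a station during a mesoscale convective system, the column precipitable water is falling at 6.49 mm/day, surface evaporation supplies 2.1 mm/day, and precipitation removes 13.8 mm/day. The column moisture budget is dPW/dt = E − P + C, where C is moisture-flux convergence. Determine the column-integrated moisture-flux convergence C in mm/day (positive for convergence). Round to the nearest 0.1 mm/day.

dPW/dt = -6.49 mm/day.
C = dPW/dt − E + P = (-6.49) − 2.1 + 13.8 = 5.2 mm/day.

C ≈ 5.2 mm/day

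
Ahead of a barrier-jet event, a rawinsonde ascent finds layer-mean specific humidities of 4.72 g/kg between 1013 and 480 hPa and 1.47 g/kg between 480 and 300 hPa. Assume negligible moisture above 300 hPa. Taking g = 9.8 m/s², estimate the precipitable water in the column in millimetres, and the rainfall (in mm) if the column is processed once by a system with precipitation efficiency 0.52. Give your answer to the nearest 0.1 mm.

Precipitable water is the column-integrated vapour mass per unit area: PW = (1/g) Σ q̄ Δp, with q in kg/kg and Δp in Pa (1 kg/m² of water = 1 mm).
Layer 1013–480 hPa: Δp = 533 hPa = 53300 Pa, q̄ = 0.00472 kg/kg → 0.00472 × 53300 / 9.8 = 25.67 mm
Layer 480–300 hPa: Δp = 180 hPa = 18000 Pa, q̄ = 0.00147 kg/kg → 0.00147 × 18000 / 9.8 = 2.70 mm
PW = 25.67 + 2.70 = 28.37 ≈ 28.4 mm.
Rainfall = ε × PW = 0.52 × 28.4 = 14.8 mm.

PW ≈ 28.4 mm; rainfall ≈ 14.8 mm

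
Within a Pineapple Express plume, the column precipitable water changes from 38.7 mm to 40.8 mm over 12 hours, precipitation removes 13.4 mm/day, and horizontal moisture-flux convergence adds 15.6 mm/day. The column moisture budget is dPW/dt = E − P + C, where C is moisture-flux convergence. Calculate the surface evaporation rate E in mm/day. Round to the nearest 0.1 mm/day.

E ≈ 2.0 mm/day

dPW/dt = (40.8 − 38.7) mm / (12/24 day) = +4.200 mm/day.
E = dPW/dt + P − C = (+4.200) + 13.4 − (15.6) = 2.0 mm/day.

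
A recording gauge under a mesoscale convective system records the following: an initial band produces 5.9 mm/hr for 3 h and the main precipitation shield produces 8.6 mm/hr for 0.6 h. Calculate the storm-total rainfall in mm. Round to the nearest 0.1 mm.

total ≈ 22.9 mm

Total = Σ Rᵢ Δtᵢ = 5.9 × 3 + 8.6 × 0.6
      = 17.7 + 5.16 = 22.9 mm.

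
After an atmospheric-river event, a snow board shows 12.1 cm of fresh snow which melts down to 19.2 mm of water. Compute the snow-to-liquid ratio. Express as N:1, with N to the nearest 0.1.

Ratio = snow depth / SWE = 121 mm / 19.2 mm = 6.3, i.e. 6.3:1.

ratio ≈ 6.3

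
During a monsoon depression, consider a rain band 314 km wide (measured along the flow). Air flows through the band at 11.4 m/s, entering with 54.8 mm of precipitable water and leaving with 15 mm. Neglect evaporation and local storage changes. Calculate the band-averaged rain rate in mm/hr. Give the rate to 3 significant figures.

Column moisture flux per unit crosswind length is F = V × PW.
Inflow: F_in = 11.4 × 54.8 = 624.72 mm·m/s
Outflow: F_out = 11.4 × 15 = 171 mm·m/s
Steady-state rate R = (F_in − F_out)/L = (624.72 − 171) / 314000 m = 1.445e-03 mm/s.
R = 1.445e-03 × 3600 = 5.20 mm/hr.

R ≈ 5.20 mm/hr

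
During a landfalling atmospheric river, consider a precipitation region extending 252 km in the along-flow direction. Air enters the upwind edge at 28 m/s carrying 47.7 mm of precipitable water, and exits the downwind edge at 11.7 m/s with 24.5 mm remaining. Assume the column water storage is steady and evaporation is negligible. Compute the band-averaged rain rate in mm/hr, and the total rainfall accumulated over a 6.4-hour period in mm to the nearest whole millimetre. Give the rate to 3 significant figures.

Column moisture flux per unit crosswind length is F = V × PW.
Inflow: F_in = 28 × 47.7 = 1335.6 mm·m/s
Outflow: F_out = 11.7 × 24.5 = 286.65 mm·m/s
Steady-state rate R = (F_in − F_out)/L = (1335.6 − 286.65) / 252000 m = 4.163e-03 mm/s.
R = 4.163e-03 × 3600 = 15.0 mm/hr.
Over 6.4 h: total = 15.0 × 6.4 = 96 mm.

R ≈ 15.0 mm/hr; total ≈ 96 mm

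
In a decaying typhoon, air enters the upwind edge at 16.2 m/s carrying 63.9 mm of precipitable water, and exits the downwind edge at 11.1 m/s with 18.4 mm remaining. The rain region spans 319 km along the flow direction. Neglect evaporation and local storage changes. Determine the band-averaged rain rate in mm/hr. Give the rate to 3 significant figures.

R ≈ 9.38 mm/hr

Column moisture flux per unit crosswind length is F = V × PW.
Inflow: F_in = 16.2 × 63.9 = 1035.18 mm·m/s
Outflow: F_out = 11.1 × 18.4 = 204.24 mm·m/s
Steady-state rate R = (F_in − F_out)/L = (1035.18 − 204.24) / 319000 m = 2.605e-03 mm/s.
R = 2.605e-03 × 3600 = 9.38 mm/hr.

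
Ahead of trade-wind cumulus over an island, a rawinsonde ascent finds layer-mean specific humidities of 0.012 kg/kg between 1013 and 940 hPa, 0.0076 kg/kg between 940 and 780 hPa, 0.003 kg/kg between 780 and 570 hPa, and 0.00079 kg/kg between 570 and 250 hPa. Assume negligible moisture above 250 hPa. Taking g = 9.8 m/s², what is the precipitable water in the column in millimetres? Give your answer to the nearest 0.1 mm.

Precipitable water is the column-integrated vapour mass per unit area: PW = (1/g) Σ q̄ Δp, with q in kg/kg and Δp in Pa (1 kg/m² of water = 1 mm).
Layer 1013–940 hPa: Δp = 73 hPa = 7300 Pa, q̄ = 0.012 kg/kg → 0.012 × 7300 / 9.8 = 8.94 mm
Layer 940–780 hPa: Δp = 160 hPa = 16000 Pa, q̄ = 0.0076 kg/kg → 0.0076 × 16000 / 9.8 = 12.41 mm
Layer 780–570 hPa: Δp = 210 hPa = 21000 Pa, q̄ = 0.003 kg/kg → 0.003 × 21000 / 9.8 = 6.43 mm
Layer 570–250 hPa: Δp = 320 hPa = 32000 Pa, q̄ = 0.00079 kg/kg → 0.00079 × 32000 / 9.8 = 2.58 mm
PW = 8.94 + 12.41 + 6.43 + 2.58 = 30.36 ≈ 30.4 mm.

PW ≈ 30.4 mm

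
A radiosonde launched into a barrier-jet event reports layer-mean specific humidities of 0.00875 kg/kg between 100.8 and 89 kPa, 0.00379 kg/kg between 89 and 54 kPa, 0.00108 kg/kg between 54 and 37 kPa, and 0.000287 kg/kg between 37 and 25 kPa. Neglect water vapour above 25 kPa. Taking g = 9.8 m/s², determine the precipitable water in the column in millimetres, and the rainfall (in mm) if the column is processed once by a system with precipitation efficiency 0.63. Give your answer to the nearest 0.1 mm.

Precipitable water is the column-integrated vapour mass per unit area: PW = (1/g) Σ q̄ Δp, with q in kg/kg and Δp in Pa (1 kg/m² of water = 1 mm).
Layer 100.8–89 kPa: Δp = 118 hPa = 11800 Pa, q̄ = 0.00875 kg/kg → 0.00875 × 11800 / 9.8 = 10.54 mm
Layer 89–54 kPa: Δp = 350 hPa = 35000 Pa, q̄ = 0.00379 kg/kg → 0.00379 × 35000 / 9.8 = 13.54 mm
Layer 54–37 kPa: Δp = 170 hPa = 17000 Pa, q̄ = 0.00108 kg/kg → 0.00108 × 17000 / 9.8 = 1.87 mm
Layer 37–25 kPa: Δp = 120 hPa = 12000 Pa, q̄ = 0.000287 kg/kg → 0.000287 × 12000 / 9.8 = 0.35 mm
PW = 10.54 + 13.54 + 1.87 + 0.35 = 26.30 ≈ 26.3 mm.
Rainfall = ε × PW = 0.63 × 26.3 = 16.6 mm.

PW ≈ 26.3 mm; rainfall ≈ 16.6 mm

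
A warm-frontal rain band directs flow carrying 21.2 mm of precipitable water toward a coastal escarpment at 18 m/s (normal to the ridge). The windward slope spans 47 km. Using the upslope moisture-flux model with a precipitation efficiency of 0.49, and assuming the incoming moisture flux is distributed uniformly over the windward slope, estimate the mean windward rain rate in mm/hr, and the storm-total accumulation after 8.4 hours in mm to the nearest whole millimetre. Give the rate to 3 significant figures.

Incoming column moisture flux per unit ridge length: F = V × PW = 18 × 21.2 = 381.6 mm·m/s.
Spread over the 47 km slope with efficiency ε = 0.49: R = ε·F/W = 0.49 × 381.6 / 47000 m = 3.978e-03 mm/s.
R = 3.978e-03 × 3600 = 14.3 mm/hr.
Over 8.4 h: total = 14.3 × 8.4 = 120.12 ≈ 120 mm.

R ≈ 14.3 mm/hr; total ≈ 120 mm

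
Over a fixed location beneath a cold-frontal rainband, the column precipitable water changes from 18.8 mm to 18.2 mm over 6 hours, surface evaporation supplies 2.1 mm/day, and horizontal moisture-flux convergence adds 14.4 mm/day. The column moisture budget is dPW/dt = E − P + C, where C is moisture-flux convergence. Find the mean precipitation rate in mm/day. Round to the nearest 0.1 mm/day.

P ≈ 18.9 mm/day

dPW/dt = (18.2 − 18.8) mm / (6/24 day) = -2.400 mm/day.
P = E + C − dPW/dt = 2.1 + (14.4) − (-2.400) = 18.9 mm/day.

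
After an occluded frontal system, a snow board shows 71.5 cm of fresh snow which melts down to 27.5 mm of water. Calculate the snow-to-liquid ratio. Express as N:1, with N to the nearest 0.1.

Ratio = snow depth / SWE = 715 mm / 27.5 mm = 26.0, i.e. 26.0:1.

ratio ≈ 26.0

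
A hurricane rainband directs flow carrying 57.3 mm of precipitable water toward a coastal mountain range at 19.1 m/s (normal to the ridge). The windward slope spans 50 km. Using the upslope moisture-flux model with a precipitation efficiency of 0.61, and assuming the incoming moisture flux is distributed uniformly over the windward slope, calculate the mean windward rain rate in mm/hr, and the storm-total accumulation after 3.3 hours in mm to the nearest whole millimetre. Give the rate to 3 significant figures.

R ≈ 48.1 mm/hr; total ≈ 159 mm

Incoming column moisture flux per unit ridge length: F = V × PW = 19.1 × 57.3 = 1094.43 mm·m/s.
Spread over the 50 km slope with efficiency ε = 0.61: R = ε·F/W = 0.61 × 1094.43 / 50000 m = 1.335e-02 mm/s.
R = 1.335e-02 × 3600 = 48.1 mm/hr.
Over 3.3 h: total = 48.1 × 3.3 = 158.73 ≈ 159 mm.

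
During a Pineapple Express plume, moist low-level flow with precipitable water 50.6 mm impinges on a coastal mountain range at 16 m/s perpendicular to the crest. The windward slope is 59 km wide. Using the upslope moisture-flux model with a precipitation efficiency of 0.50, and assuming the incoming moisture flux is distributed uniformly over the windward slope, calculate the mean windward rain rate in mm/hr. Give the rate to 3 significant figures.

Incoming column moisture flux per unit ridge length: F = V × PW = 16 × 50.6 = 809.6 mm·m/s.
Spread over the 59 km slope with efficiency ε = 0.50: R = ε·F/W = 0.50 × 809.6 / 59000 m = 6.861e-03 mm/s.
R = 6.861e-03 × 3600 = 24.7 mm/hr.

R ≈ 24.7 mm/hr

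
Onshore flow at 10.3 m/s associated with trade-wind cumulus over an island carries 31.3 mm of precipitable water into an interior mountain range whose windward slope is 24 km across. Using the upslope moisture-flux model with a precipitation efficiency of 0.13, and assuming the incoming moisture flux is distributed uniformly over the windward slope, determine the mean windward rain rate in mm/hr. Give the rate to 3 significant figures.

Incoming column moisture flux per unit ridge length: F = V × PW = 10.3 × 31.3 = 322.39 mm·m/s.
Spread over the 24 km slope with efficiency ε = 0.13: R = ε·F/W = 0.13 × 322.39 / 24000 m = 1.746e-03 mm/s.
R = 1.746e-03 × 3600 = 6.29 mm/hr.

R ≈ 6.29 mm/hr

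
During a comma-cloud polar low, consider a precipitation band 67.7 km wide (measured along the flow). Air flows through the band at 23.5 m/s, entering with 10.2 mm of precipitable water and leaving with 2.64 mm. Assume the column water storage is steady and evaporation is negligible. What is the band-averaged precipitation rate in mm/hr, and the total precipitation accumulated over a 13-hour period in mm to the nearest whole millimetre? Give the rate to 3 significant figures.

R ≈ 9.45 mm/hr; total ≈ 123 mm

Column moisture flux per unit crosswind length is F = V × PW.
Inflow: F_in = 23.5 × 10.2 = 239.7 mm·m/s
Outflow: F_out = 23.5 × 2.64 = 62.04 mm·m/s
Steady-state rate R = (F_in − F_out)/L = (239.7 − 62.04) / 67700 m = 2.624e-03 mm/s.
R = 2.624e-03 × 3600 = 9.45 mm/hr.
Over 13 h: total = 9.45 × 13 = 122.85 ≈ 123 mm.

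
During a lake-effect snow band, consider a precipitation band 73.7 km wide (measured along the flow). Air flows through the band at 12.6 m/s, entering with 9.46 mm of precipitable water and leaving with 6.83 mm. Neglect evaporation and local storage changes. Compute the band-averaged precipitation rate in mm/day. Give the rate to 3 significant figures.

Column moisture flux per unit crosswind length is F = V × PW.
Inflow: F_in = 12.6 × 9.46 = 119.196 mm·m/s
Outflow: F_out = 12.6 × 6.83 = 86.058 mm·m/s
Steady-state rate R = (F_in − F_out)/L = (119.196 − 86.058) / 73700 m = 4.496e-04 mm/s.
R = 4.496e-04 × 3600 × 24 = 38.8 mm/day.

R ≈ 38.8 mm/day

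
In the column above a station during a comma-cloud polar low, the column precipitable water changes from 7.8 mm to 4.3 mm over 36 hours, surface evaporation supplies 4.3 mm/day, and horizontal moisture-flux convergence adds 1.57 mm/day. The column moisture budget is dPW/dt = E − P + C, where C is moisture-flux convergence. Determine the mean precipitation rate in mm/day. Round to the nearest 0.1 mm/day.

P ≈ 8.2 mm/day

dPW/dt = (4.3 − 7.8) mm / (36/24 day) = -2.333 mm/day.
P = E + C − dPW/dt = 4.3 + (1.57) − (-2.333) = 8.2 mm/day.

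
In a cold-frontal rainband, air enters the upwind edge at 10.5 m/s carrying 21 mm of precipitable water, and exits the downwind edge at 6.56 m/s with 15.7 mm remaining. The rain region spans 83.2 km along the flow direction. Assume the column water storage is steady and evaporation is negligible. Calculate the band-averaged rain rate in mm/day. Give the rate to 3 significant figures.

R ≈ 122 mm/day

Column moisture flux per unit crosswind length is F = V × PW.
Inflow: F_in = 10.5 × 21 = 220.5 mm·m/s
Outflow: F_out = 6.56 × 15.7 = 102.992 mm·m/s
Steady-state rate R = (F_in − F_out)/L = (220.5 − 102.992) / 83200 m = 1.412e-03 mm/s.
R = 1.412e-03 × 3600 × 24 = 122 mm/day.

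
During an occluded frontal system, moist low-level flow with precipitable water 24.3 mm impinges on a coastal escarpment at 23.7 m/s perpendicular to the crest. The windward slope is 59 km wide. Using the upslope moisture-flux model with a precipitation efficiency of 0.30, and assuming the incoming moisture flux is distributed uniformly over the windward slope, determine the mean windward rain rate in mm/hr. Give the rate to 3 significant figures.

R ≈ 10.5 mm/hr

Incoming column moisture flux per unit ridge length: F = V × PW = 23.7 × 24.3 = 575.91 mm·m/s.
Spread over the 59 km slope with efficiency ε = 0.30: R = ε·F/W = 0.30 × 575.91 / 59000 m = 2.928e-03 mm/s.
R = 2.928e-03 × 3600 = 10.5 mm/hr.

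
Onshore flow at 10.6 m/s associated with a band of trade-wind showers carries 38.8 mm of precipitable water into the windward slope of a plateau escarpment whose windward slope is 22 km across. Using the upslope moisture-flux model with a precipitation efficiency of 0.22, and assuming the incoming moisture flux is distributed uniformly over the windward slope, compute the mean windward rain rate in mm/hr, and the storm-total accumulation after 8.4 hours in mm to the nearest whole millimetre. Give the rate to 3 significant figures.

Incoming column moisture flux per unit ridge length: F = V × PW = 10.6 × 38.8 = 411.28 mm·m/s.
Spread over the 22 km slope with efficiency ε = 0.22: R = ε·F/W = 0.22 × 411.28 / 22000 m = 4.113e-03 mm/s.
R = 4.113e-03 × 3600 = 14.8 mm/hr.
Over 8.4 h: total = 14.8 × 8.4 = 124.32 ≈ 124 mm.

R ≈ 14.8 mm/hr; total ≈ 124 mm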